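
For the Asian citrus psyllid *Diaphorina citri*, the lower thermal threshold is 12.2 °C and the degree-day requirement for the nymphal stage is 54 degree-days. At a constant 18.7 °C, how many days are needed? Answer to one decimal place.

8.3 days

Daily accumulation = 18.7 − 12.2 = 6.5 DD/day.
Duration = 54 / 6.5 = 8.308 ≈ 8.3 days.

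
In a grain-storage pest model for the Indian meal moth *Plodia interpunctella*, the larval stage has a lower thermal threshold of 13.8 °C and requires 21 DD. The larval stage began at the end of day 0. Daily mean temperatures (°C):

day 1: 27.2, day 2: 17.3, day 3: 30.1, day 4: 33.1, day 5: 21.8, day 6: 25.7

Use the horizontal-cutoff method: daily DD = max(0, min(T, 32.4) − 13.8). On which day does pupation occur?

Daily DD above 13.8 °C (capped at 18.6): 13.4, 3.5, 16.3, 18.6, 8.0, 11.9.
Cumulative: 13.4, 16.9, 33.2, 51.8, 59.8, 71.7.
The total first reaches 21 DD on day 3.

day 3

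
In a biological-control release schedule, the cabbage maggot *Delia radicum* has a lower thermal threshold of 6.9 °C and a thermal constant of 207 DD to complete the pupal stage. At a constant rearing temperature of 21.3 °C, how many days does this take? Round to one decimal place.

14.4 days

Daily accumulation = 21.3 − 6.9 = 14.4 DD/day.
Duration = 207 / 14.4 = 14.375 ≈ 14.4 days.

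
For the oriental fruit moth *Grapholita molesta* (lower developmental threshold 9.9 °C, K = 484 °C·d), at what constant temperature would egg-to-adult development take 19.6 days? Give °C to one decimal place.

34.6 °C

Required daily accumulation = 484 / 19.6 = 24.694 DD/day.
T = T_base + 24.694 = 9.9 + 24.694 = 34.594 ≈ 34.6 °C.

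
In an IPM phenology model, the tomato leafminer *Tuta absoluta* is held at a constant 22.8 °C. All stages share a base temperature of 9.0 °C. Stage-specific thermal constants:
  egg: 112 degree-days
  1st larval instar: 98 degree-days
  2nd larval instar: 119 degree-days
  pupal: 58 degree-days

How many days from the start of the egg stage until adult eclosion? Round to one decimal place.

28.0 days

Daily accumulation at 22.8 °C = 22.8 − 9.0 = 13.8 DD/day.
Total K = 112 + 98 + 119 + 58 = 387 DD.
Total duration = 387 / 13.8 = 28.043 ≈ 28.0 days.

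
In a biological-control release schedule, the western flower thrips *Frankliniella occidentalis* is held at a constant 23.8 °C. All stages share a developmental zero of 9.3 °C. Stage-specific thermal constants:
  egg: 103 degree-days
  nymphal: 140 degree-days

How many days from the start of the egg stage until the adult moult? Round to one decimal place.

Daily accumulation at 23.8 °C = 23.8 − 9.3 = 14.5 DD/day.
Total K = 103 + 140 = 243 DD.
Total duration = 243 / 14.5 = 16.759 ≈ 16.8 days.

16.8 days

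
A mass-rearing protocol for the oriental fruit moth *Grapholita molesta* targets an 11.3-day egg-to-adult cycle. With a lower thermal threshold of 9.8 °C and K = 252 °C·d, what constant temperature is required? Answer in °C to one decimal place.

32.1 °C

Required daily accumulation = 252 / 11.3 = 22.301 DD/day.
T = T_base + 22.301 = 9.8 + 22.301 = 32.101 ≈ 32.1 °C.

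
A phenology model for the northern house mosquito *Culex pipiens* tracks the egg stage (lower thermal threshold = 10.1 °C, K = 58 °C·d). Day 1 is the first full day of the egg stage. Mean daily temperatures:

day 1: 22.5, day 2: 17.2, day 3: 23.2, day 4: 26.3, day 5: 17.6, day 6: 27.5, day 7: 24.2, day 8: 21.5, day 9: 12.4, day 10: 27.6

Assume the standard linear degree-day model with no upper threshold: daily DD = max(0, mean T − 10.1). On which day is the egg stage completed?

Daily DD above 10.1 °C: 12.4, 7.1, 13.1, 16.2, 7.5, 17.4, 14.1, 11.4, 2.3, 17.5.
Cumulative: 12.4, 19.5, 32.6, 48.8, 56.3, 73.7, 87.8, 99.2, 101.5, 119.0.
The total first reaches 58 DD on day 6.

day 6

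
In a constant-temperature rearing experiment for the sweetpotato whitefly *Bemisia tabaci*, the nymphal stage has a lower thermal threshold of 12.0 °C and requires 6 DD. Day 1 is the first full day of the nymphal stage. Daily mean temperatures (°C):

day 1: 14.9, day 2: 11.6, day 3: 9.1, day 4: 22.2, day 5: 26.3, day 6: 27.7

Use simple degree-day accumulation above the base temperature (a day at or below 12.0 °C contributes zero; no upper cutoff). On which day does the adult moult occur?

day 4

Daily DD above 12.0 °C: 2.9, 0.0, 0.0, 10.2, 14.3, 15.7.
Cumulative: 2.9, 2.9, 2.9, 13.1, 27.4, 43.1.
The total first reaches 6 DD on day 4.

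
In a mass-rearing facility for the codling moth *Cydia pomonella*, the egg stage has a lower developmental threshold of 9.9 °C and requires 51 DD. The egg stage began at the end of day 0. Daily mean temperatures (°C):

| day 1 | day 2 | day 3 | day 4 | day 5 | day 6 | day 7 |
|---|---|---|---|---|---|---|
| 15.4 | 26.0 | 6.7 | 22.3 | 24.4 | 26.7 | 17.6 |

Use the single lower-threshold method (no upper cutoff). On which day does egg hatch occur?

day 6

Daily DD above 9.9 °C: 5.5, 16.1, 0.0, 12.4, 14.5, 16.8, 7.7.
Cumulative: 5.5, 21.6, 21.6, 34.0, 48.5, 65.3, 73.0.
The total first reaches 51 DD on day 6.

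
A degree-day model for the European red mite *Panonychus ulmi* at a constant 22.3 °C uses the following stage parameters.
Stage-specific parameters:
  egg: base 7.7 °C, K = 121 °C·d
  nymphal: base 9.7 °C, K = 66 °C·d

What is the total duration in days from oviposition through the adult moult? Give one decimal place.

13.5 days

egg: 121 / (22.3 − 7.7) = 121 / 14.6 = 8.288 d.
nymphal: 66 / (22.3 − 9.7) = 66 / 12.6 = 5.238 d.
Sum = 13.526 ≈ 13.5 days.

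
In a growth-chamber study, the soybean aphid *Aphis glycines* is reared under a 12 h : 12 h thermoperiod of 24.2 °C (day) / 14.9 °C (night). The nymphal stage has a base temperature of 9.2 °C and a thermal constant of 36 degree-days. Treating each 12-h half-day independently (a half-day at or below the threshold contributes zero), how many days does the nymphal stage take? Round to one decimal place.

Day half: max(0, 24.2 − 9.2) × 0.5 = 15.0 × 0.5 = 7.50 DD.
Night half: max(0, 14.9 − 9.2) × 0.5 = 5.7 × 0.5 = 2.85 DD.
Per 24 h: 10.35 DD/day.
Duration = 36 / 10.35 = 3.478 ≈ 3.5 days.

3.5 days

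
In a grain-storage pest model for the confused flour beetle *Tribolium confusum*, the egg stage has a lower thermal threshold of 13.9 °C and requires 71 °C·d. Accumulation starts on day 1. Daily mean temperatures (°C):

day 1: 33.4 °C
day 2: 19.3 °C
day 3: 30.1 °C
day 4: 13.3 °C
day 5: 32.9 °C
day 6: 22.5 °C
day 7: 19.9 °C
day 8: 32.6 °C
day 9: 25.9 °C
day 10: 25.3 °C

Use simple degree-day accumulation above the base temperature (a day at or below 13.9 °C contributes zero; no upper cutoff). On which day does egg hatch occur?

Daily DD above 13.9 °C: 19.5, 5.4, 16.2, 0.0, 19.0, 8.6, 6.0, 18.7, 12.0, 11.4.
Cumulative: 19.5, 24.9, 41.1, 41.1, 60.1, 68.7, 74.7, 93.4, 105.4, 116.8.
The total first reaches 71 DD on day 7.

day 7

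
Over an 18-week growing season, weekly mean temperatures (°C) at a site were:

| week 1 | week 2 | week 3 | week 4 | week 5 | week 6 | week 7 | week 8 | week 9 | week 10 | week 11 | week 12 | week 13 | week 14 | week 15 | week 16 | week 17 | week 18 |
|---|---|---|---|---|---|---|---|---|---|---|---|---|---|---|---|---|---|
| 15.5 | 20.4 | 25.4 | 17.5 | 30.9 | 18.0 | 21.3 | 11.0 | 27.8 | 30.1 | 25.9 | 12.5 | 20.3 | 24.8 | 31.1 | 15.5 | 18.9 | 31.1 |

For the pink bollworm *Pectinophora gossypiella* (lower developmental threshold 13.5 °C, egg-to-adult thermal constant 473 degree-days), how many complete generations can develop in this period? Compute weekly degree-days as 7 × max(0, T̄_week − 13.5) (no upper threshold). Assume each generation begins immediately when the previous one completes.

Weekly DD (7 × max(0, T̄ − 13.5)): 14.0, 48.3, 83.3, 28.0, 121.8, 31.5, 54.6, 0.0, 100.1, 116.2, 86.8, 0.0, 47.6, 79.1, 123.2, 14.0, 37.8, 123.2.
Season total = 1109.5 DD.
Complete generations = ⌊1109.5 / 473⌋ = 2.

2 generations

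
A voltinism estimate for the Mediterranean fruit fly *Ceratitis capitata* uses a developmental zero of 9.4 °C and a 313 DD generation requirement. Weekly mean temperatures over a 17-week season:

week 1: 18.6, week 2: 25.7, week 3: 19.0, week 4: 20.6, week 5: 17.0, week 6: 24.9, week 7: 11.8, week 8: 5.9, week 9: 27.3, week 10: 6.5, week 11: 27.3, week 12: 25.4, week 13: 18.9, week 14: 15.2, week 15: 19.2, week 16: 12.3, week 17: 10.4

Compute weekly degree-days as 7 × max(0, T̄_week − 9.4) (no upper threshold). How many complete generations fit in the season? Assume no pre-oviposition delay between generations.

3 generations

Weekly DD (7 × max(0, T̄ − 9.4)): 64.4, 114.1, 67.2, 78.4, 53.2, 108.5, 16.8, 0.0, 125.3, 0.0, 125.3, 112.0, 66.5, 40.6, 68.6, 20.3, 7.0.
Season total = 1068.2 DD.
Complete generations = ⌊1068.2 / 313⌋ = 3.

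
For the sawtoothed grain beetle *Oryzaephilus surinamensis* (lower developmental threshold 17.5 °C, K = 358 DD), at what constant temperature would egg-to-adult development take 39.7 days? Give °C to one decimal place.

Required daily accumulation = 358 / 39.7 = 9.018 DD/day.
T = T_base + 9.018 = 17.5 + 9.018 = 26.518 ≈ 26.5 °C.

26.5 °C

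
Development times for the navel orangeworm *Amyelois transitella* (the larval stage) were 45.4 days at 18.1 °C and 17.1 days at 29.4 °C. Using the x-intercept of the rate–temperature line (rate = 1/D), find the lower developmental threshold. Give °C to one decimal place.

Under the model K = D·(T − T_b), so D₁·(T₁ − T_b) = D₂·(T₂ − T_b).
45.4·(18.1 − T_b) = 17.1·(29.4 − T_b)
T_b = (45.4·18.1 − 17.1·29.4) / (45.4 − 17.1) = 319.00 / 28.3 = 11.272 °C ≈ 11.3 °C.

11.3 °C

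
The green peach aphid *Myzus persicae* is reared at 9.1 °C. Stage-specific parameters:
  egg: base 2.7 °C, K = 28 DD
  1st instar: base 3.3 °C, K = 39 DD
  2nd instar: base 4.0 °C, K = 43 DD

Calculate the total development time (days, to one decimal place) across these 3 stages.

19.5 days

egg: 28 / (9.1 − 2.7) = 28 / 6.4 = 4.375 d.
1st instar: 39 / (9.1 − 3.3) = 39 / 5.8 = 6.724 d.
2nd instar: 43 / (9.1 − 4.0) = 43 / 5.1 = 8.431 d.
Sum = 19.531 ≈ 19.5 days.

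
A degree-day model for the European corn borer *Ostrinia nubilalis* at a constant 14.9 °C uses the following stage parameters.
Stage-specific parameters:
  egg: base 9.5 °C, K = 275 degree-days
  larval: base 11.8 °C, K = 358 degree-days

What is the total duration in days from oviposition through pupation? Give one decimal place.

166.4 days

egg: 275 / (14.9 − 9.5) = 275 / 5.4 = 50.926 d.
larval: 358 / (14.9 − 11.8) = 358 / 3.1 = 115.484 d.
Sum = 166.410 ≈ 166.4 days.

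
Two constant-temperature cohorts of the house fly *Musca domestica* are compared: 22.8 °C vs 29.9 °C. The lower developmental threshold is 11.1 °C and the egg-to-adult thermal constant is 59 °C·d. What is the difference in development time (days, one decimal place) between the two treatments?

At 22.8 °C: 59 / (22.8 − 11.1) = 59 / 11.7 = 5.043 d.
At 29.9 °C: 59 / (29.9 − 11.1) = 59 / 18.8 = 3.138 d.
Difference = |5.043 − 3.138| = 1.904 ≈ 1.9 days.

1.9 days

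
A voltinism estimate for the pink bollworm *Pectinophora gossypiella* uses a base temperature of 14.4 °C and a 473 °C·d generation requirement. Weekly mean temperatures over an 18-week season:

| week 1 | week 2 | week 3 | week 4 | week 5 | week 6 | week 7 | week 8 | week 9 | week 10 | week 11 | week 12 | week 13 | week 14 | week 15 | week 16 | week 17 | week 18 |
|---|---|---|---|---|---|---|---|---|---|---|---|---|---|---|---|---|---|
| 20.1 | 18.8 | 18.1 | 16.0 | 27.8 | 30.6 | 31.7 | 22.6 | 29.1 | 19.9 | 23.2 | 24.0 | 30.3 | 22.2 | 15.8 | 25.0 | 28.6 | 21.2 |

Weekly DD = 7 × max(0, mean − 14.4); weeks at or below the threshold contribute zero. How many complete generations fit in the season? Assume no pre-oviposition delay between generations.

Weekly DD (7 × max(0, T̄ − 14.4)): 39.9, 30.8, 25.9, 11.2, 93.8, 113.4, 121.1, 57.4, 102.9, 38.5, 61.6, 67.2, 111.3, 54.6, 9.8, 74.2, 99.4, 47.6.
Season total = 1160.6 DD.
Complete generations = ⌊1160.6 / 473⌋ = 2.

2 generations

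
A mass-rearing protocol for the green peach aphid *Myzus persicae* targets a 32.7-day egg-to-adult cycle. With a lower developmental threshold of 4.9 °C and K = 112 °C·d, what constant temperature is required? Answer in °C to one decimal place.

Required daily accumulation = 112 / 32.7 = 3.425 DD/day.
T = T_base + 3.425 = 4.9 + 3.425 = 8.325 ≈ 8.3 °C.

8.3 °C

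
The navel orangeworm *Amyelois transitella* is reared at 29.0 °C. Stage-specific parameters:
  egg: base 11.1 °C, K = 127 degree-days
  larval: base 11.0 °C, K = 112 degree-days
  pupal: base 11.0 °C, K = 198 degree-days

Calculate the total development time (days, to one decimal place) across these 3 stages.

egg: 127 / (29.0 − 11.1) = 127 / 17.9 = 7.095 d.
larval: 112 / (29.0 − 11.0) = 112 / 18.0 = 6.222 d.
pupal: 198 / (29.0 − 11.0) = 198 / 18.0 = 11.000 d.
Sum = 24.317 ≈ 24.3 days.

24.3 days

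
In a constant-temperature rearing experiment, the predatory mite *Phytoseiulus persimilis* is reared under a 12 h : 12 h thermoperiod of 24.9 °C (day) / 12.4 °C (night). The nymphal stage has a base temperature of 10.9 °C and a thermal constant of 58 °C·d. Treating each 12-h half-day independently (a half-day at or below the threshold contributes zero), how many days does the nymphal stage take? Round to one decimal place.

Day half: max(0, 24.9 − 10.9) × 0.5 = 14.0 × 0.5 = 7.00 DD.
Night half: max(0, 12.4 − 10.9) × 0.5 = 1.5 × 0.5 = 0.75 DD.
Per 24 h: 7.75 DD/day.
Duration = 58 / 7.75 = 7.484 ≈ 7.5 days.

7.5 days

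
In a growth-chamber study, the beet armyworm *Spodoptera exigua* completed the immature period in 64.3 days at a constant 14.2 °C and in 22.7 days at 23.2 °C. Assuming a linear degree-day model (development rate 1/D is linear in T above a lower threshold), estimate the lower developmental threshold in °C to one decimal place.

9.3 °C

Under the model K = D·(T − T_b), so D₁·(T₁ − T_b) = D₂·(T₂ − T_b).
64.3·(14.2 − T_b) = 22.7·(23.2 − T_b)
T_b = (64.3·14.2 − 22.7·23.2) / (64.3 − 22.7) = 386.42 / 41.6 = 9.289 °C ≈ 9.3 °C.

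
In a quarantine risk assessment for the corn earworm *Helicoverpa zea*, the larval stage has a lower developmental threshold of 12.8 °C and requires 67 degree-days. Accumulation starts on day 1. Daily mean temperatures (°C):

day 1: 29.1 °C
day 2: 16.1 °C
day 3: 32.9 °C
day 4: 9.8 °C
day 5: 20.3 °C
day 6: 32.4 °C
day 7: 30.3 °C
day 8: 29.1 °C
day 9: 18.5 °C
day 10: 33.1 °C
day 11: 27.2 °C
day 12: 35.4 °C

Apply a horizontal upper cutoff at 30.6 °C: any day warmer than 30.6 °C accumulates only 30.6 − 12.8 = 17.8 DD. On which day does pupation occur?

Daily DD above 12.8 °C (capped at 17.8): 16.3, 3.3, 17.8, 0.0, 7.5, 17.8, 17.5, 16.3, 5.7, 17.8, 14.4, 17.8.
Cumulative: 16.3, 19.6, 37.4, 37.4, 44.9, 62.7, 80.2, 96.5, 102.2, 120.0, 134.4, 152.2.
The total first reaches 67 DD on day 7.

day 7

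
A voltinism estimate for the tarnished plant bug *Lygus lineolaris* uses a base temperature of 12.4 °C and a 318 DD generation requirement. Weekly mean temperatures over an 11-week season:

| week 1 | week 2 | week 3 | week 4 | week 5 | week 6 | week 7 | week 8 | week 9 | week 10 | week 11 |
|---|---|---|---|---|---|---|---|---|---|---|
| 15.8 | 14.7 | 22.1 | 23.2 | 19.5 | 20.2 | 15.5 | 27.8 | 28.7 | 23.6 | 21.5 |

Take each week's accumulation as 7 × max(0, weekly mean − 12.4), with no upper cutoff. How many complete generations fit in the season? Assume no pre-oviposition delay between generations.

Weekly DD (7 × max(0, T̄ − 12.4)): 23.8, 16.1, 67.9, 75.6, 49.7, 54.6, 21.7, 107.8, 114.1, 78.4, 63.7.
Season total = 673.4 DD.
Complete generations = ⌊673.4 / 318⌋ = 2.

2 generations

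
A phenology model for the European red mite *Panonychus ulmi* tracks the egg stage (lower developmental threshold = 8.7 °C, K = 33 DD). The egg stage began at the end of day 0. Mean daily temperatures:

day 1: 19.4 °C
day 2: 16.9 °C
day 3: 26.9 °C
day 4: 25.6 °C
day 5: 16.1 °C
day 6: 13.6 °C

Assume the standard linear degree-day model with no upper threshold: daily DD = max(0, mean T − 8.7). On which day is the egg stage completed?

Daily DD above 8.7 °C: 10.7, 8.2, 18.2, 16.9, 7.4, 4.9.
Cumulative: 10.7, 18.9, 37.1, 54.0, 61.4, 66.3.
The total first reaches 33 DD on day 3.

day 3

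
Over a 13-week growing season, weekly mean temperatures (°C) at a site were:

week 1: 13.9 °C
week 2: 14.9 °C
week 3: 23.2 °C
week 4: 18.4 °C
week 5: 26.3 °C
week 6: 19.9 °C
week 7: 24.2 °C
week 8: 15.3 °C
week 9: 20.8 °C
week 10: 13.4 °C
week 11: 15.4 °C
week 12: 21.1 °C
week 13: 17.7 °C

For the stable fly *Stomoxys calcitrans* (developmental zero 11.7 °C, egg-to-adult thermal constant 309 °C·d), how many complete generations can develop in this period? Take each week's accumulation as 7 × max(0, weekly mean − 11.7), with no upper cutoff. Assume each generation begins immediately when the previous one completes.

Weekly DD (7 × max(0, T̄ − 11.7)): 15.4, 22.4, 80.5, 46.9, 102.2, 57.4, 87.5, 25.2, 63.7, 11.9, 25.9, 65.8, 42.0.
Season total = 646.8 DD.
Complete generations = ⌊646.8 / 309⌋ = 2.

2 generations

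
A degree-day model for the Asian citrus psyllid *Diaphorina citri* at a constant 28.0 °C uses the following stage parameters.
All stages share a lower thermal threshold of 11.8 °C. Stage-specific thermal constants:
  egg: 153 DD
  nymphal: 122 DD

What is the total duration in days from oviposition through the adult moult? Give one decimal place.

Daily accumulation at 28.0 °C = 28.0 − 11.8 = 16.2 DD/day.
Total K = 153 + 122 = 275 DD.
Total duration = 275 / 16.2 = 16.975 ≈ 17.0 days.

17.0 days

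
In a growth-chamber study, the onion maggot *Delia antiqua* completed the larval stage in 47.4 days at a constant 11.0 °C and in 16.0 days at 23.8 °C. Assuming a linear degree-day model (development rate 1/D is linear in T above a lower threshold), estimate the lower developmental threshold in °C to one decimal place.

Under the model K = D·(T − T_b), so D₁·(T₁ − T_b) = D₂·(T₂ − T_b).
47.4·(11.0 − T_b) = 16.0·(23.8 − T_b)
T_b = (47.4·11.0 − 16.0·23.8) / (47.4 − 16.0) = 140.60 / 31.4 = 4.478 °C ≈ 4.5 °C.

4.5 °C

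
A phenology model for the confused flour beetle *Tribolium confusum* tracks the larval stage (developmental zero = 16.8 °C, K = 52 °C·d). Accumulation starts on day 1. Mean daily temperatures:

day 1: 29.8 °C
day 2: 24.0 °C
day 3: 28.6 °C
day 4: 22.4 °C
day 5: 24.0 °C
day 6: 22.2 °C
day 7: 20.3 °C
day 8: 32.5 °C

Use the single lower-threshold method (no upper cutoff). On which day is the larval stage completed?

day 7

Daily DD above 16.8 °C: 13.0, 7.2, 11.8, 5.6, 7.2, 5.4, 3.5, 15.7.
Cumulative: 13.0, 20.2, 32.0, 37.6, 44.8, 50.2, 53.7, 69.4.
The total first reaches 52 DD on day 7.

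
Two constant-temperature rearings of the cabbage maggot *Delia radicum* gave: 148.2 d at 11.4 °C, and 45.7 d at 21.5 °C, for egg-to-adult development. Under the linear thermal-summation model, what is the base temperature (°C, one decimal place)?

Under the model K = D·(T − T_b), so D₁·(T₁ − T_b) = D₂·(T₂ − T_b).
148.2·(11.4 − T_b) = 45.7·(21.5 − T_b)
T_b = (148.2·11.4 − 45.7·21.5) / (148.2 − 45.7) = 706.93 / 102.5 = 6.897 °C ≈ 6.9 °C.

6.9 °C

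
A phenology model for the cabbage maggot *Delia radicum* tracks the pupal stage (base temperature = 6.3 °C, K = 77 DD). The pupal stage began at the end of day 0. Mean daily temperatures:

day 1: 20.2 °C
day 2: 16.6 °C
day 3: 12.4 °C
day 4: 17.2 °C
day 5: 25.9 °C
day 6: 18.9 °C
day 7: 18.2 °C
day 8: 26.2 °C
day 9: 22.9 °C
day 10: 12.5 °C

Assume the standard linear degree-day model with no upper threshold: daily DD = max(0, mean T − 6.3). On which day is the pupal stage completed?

day 7

Daily DD above 6.3 °C: 13.9, 10.3, 6.1, 10.9, 19.6, 12.6, 11.9, 19.9, 16.6, 6.2.
Cumulative: 13.9, 24.2, 30.3, 41.2, 60.8, 73.4, 85.3, 105.2, 121.8, 128.0.
The total first reaches 77 DD on day 7.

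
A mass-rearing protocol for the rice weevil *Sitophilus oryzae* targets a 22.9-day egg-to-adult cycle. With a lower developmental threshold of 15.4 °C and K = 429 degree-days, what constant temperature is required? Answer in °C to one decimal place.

Required daily accumulation = 429 / 22.9 = 18.734 DD/day.
T = T_base + 18.734 = 15.4 + 18.734 = 34.134 ≈ 34.1 °C.

34.1 °C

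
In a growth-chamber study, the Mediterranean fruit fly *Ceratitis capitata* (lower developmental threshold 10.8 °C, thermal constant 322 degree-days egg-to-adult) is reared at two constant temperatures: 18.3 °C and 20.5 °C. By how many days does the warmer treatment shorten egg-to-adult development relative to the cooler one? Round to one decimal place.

9.7 days

At 18.3 °C: 322 / (18.3 − 10.8) = 322 / 7.5 = 42.933 d.
At 20.5 °C: 322 / (20.5 − 10.8) = 322 / 9.7 = 33.196 d.
Difference = |42.933 − 33.196| = 9.737 ≈ 9.7 days.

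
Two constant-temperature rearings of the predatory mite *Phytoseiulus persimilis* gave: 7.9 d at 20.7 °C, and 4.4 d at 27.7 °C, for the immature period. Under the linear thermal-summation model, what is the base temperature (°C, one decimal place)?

11.9 °C

Equal thermal constants: D₁(T₁ − T_b) = D₂(T₂ − T_b).
7.9·(20.7 − T_b) = 4.4·(27.7 − T_b)
T_b = (7.9·20.7 − 4.4·27.7) / (7.9 − 4.4) = 41.65 / 3.5 = 11.900 °C ≈ 11.9 °C.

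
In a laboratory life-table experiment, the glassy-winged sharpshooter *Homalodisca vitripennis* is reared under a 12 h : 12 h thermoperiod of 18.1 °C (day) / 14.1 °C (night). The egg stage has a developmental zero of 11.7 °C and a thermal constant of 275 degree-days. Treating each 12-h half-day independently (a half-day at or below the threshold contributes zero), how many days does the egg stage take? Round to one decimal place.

62.5 days

Day half: max(0, 18.1 − 11.7) × 0.5 = 6.4 × 0.5 = 3.20 DD.
Night half: max(0, 14.1 − 11.7) × 0.5 = 2.4 × 0.5 = 1.20 DD.
Per 24 h: 4.40 DD/day.
Duration = 275 / 4.40 = 62.500 ≈ 62.5 days.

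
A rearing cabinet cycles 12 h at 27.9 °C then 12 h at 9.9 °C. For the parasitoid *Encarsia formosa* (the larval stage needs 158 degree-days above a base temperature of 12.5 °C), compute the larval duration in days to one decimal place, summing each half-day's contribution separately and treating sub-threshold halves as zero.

Day half: max(0, 27.9 − 12.5) × 0.5 = 15.4 × 0.5 = 7.70 DD.
Night half: max(0, 9.9 − 12.5) × 0.5 = 0.0 × 0.5 = 0.00 DD.
Per 24 h: 7.70 DD/day.
Duration = 158 / 7.70 = 20.519 ≈ 20.5 days.

20.5 days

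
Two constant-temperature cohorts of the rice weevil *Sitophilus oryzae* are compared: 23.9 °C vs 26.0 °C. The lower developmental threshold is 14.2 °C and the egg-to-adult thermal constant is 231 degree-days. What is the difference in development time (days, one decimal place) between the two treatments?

At 23.9 °C: 231 / (23.9 − 14.2) = 231 / 9.7 = 23.814 d.
At 26.0 °C: 231 / (26.0 − 14.2) = 231 / 11.8 = 19.576 d.
Difference = |23.814 − 19.576| = 4.238 ≈ 4.2 days.

4.2 days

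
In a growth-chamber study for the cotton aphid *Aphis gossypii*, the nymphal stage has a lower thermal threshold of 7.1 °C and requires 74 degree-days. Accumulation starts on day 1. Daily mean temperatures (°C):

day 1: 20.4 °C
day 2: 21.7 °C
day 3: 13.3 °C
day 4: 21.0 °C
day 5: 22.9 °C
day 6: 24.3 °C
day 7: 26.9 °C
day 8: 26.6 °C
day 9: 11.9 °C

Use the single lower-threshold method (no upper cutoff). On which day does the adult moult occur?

day 6

Daily DD above 7.1 °C: 13.3, 14.6, 6.2, 13.9, 15.8, 17.2, 19.8, 19.5, 4.8.
Cumulative: 13.3, 27.9, 34.1, 48.0, 63.8, 81.0, 100.8, 120.3, 125.1.
The total first reaches 74 DD on day 6.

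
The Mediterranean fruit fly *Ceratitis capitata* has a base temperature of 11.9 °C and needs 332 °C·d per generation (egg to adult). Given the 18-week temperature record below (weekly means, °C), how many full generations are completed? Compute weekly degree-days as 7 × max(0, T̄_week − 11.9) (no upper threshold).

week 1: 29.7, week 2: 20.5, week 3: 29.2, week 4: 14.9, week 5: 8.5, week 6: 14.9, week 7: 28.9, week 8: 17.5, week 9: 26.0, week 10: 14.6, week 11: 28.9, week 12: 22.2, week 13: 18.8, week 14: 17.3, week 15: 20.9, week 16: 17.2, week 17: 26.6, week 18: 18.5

3 generations

Weekly DD (7 × max(0, T̄ − 11.9)): 124.6, 60.2, 121.1, 21.0, 0.0, 21.0, 119.0, 39.2, 98.7, 18.9, 119.0, 72.1, 48.3, 37.8, 63.0, 37.1, 102.9, 46.2.
Season total = 1150.1 DD.
Complete generations = ⌊1150.1 / 332⌋ = 3.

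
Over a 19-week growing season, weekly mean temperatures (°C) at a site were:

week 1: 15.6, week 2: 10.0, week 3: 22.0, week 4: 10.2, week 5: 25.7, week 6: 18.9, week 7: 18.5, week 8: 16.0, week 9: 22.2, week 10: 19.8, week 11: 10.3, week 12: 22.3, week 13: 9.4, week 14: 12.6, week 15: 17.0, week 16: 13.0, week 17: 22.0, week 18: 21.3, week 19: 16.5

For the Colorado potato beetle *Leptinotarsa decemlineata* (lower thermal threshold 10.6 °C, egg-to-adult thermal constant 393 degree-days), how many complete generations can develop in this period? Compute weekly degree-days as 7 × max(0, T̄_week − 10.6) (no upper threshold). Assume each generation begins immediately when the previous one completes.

Weekly DD (7 × max(0, T̄ − 10.6)): 35.0, 0.0, 79.8, 0.0, 105.7, 58.1, 55.3, 37.8, 81.2, 64.4, 0.0, 81.9, 0.0, 14.0, 44.8, 16.8, 79.8, 74.9, 41.3.
Season total = 870.8 DD.
Complete generations = ⌊870.8 / 393⌋ = 2.

2 generations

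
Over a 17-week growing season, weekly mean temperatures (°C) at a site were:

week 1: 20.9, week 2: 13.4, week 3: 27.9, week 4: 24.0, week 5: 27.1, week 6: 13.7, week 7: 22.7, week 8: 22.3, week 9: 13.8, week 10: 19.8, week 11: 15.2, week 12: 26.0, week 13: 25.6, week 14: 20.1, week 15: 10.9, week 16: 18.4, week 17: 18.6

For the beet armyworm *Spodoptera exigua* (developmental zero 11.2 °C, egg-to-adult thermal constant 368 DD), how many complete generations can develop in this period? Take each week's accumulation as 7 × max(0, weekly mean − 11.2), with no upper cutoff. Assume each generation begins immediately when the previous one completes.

2 generations

Weekly DD (7 × max(0, T̄ − 11.2)): 67.9, 15.4, 116.9, 89.6, 111.3, 17.5, 80.5, 77.7, 18.2, 60.2, 28.0, 103.6, 100.8, 62.3, 0.0, 50.4, 51.8.
Season total = 1052.1 DD.
Complete generations = ⌊1052.1 / 368⌋ = 2.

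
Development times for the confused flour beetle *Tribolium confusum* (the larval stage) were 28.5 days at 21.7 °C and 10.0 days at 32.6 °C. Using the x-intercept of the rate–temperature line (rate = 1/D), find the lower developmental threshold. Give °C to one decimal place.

15.8 °C

Linear rate model ⇒ the product D·(T − T_b) is constant across temperatures.
28.5·(21.7 − T_b) = 10.0·(32.6 − T_b)
T_b = (28.5·21.7 − 10.0·32.6) / (28.5 − 10.0) = 292.45 / 18.5 = 15.808 °C ≈ 15.8 °C.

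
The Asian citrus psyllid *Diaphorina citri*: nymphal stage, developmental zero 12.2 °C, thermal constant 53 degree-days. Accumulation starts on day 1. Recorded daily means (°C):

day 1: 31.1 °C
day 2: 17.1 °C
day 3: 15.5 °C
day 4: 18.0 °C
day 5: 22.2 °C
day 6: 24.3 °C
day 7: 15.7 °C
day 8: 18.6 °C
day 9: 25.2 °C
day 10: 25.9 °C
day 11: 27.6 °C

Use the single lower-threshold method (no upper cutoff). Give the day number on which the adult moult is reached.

Daily DD above 12.2 °C: 18.9, 4.9, 3.3, 5.8, 10.0, 12.1, 3.5, 6.4, 13.0, 13.7, 15.4.
Cumulative: 18.9, 23.8, 27.1, 32.9, 42.9, 55.0, 58.5, 64.9, 77.9, 91.6, 107.0.
The total first reaches 53 DD on day 6.

day 6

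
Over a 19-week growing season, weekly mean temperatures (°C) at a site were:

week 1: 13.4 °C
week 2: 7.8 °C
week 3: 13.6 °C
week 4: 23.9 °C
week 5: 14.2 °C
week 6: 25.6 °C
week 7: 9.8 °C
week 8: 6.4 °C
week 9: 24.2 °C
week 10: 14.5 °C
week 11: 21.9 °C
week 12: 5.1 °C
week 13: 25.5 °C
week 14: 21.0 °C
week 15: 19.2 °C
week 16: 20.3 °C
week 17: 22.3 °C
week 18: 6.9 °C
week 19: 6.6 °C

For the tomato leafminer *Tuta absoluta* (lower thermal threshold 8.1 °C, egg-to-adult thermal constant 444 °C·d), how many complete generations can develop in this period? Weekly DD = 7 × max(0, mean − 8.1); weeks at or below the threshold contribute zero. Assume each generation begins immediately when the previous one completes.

2 generations

Weekly DD (7 × max(0, T̄ − 8.1)): 37.1, 0.0, 38.5, 110.6, 42.7, 122.5, 11.9, 0.0, 112.7, 44.8, 96.6, 0.0, 121.8, 90.3, 77.7, 85.4, 99.4, 0.0, 0.0.
Season total = 1092.0 DD.
Complete generations = ⌊1092.0 / 444⌋ = 2.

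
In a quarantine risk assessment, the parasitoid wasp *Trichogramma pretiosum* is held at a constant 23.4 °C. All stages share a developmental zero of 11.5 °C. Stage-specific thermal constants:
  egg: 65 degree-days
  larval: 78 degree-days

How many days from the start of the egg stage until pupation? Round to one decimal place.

Daily accumulation at 23.4 °C = 23.4 − 11.5 = 11.9 DD/day.
Total K = 65 + 78 = 143 DD.
Total duration = 143 / 11.9 = 12.017 ≈ 12.0 days.

12.0 days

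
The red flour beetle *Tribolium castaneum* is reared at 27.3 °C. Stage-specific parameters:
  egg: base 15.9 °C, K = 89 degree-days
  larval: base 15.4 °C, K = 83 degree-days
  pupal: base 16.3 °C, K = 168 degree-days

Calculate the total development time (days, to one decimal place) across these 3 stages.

30.1 days

egg: 89 / (27.3 − 15.9) = 89 / 11.4 = 7.807 d.
larval: 83 / (27.3 − 15.4) = 83 / 11.9 = 6.975 d.
pupal: 168 / (27.3 − 16.3) = 168 / 11.0 = 15.273 d.
Sum = 30.055 ≈ 30.1 days.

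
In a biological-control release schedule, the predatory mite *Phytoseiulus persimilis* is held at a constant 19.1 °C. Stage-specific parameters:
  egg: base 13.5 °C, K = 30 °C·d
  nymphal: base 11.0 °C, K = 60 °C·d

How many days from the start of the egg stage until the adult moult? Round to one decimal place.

egg: 30 / (19.1 − 13.5) = 30 / 5.6 = 5.357 d.
nymphal: 60 / (19.1 − 11.0) = 60 / 8.1 = 7.407 d.
Sum = 12.765 ≈ 12.8 days.

12.8 days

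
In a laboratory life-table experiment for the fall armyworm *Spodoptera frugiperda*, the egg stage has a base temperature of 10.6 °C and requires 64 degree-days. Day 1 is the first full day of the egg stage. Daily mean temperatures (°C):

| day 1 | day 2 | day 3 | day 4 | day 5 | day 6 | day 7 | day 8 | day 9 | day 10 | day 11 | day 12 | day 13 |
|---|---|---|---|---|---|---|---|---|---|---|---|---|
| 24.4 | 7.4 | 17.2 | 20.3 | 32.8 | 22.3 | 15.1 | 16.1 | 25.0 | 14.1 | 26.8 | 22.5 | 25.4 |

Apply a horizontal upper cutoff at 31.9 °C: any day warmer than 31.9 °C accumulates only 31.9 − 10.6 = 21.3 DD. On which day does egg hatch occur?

day 7

Daily DD above 10.6 °C (capped at 21.3): 13.8, 0.0, 6.6, 9.7, 21.3, 11.7, 4.5, 5.5, 14.4, 3.5, 16.2, 11.9, 14.8.
Cumulative: 13.8, 13.8, 20.4, 30.1, 51.4, 63.1, 67.6, 73.1, 87.5, 91.0, 107.2, 119.1, 133.9.
The total first reaches 64 DD on day 7.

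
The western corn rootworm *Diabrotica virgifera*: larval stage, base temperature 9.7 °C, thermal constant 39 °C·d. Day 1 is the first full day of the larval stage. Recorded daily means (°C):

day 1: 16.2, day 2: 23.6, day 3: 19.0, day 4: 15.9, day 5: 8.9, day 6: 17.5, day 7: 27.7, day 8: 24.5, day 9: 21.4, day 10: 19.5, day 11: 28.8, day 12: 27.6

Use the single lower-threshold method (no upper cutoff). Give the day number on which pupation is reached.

Daily DD above 9.7 °C: 6.5, 13.9, 9.3, 6.2, 0.0, 7.8, 18.0, 14.8, 11.7, 9.8, 19.1, 17.9.
Cumulative: 6.5, 20.4, 29.7, 35.9, 35.9, 43.7, 61.7, 76.5, 88.2, 98.0, 117.1, 135.0.
The total first reaches 39 DD on day 6.

day 6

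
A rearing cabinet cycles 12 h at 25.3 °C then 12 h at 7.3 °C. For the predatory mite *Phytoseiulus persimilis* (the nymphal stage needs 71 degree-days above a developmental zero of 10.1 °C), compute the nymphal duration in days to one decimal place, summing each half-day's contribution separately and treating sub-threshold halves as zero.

Day half: max(0, 25.3 − 10.1) × 0.5 = 15.2 × 0.5 = 7.60 DD.
Night half: max(0, 7.3 − 10.1) × 0.5 = 0.0 × 0.5 = 0.00 DD.
Per 24 h: 7.60 DD/day.
Duration = 71 / 7.60 = 9.342 ≈ 9.3 days.

9.3 days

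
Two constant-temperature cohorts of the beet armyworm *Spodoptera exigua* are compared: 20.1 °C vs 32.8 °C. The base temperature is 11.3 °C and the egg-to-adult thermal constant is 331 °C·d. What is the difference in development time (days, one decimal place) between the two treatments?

At 20.1 °C: 331 / (20.1 − 11.3) = 331 / 8.8 = 37.614 d.
At 32.8 °C: 331 / (32.8 − 11.3) = 331 / 21.5 = 15.395 d.
Difference = |37.614 − 15.395| = 22.218 ≈ 22.2 days.

22.2 days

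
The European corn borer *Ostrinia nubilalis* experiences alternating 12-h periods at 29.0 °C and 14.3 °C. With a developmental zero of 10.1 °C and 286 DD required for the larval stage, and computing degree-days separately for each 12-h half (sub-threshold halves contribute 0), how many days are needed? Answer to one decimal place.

Day half: max(0, 29.0 − 10.1) × 0.5 = 18.9 × 0.5 = 9.45 DD.
Night half: max(0, 14.3 − 10.1) × 0.5 = 4.2 × 0.5 = 2.10 DD.
Per 24 h: 11.55 DD/day.
Duration = 286 / 11.55 = 24.762 ≈ 24.8 days.

24.8 days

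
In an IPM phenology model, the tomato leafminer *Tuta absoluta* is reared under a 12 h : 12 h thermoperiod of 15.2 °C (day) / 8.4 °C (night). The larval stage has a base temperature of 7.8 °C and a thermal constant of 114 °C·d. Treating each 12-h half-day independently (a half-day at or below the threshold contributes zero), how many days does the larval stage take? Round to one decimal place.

Day half: max(0, 15.2 − 7.8) × 0.5 = 7.4 × 0.5 = 3.70 DD.
Night half: max(0, 8.4 − 7.8) × 0.5 = 0.6 × 0.5 = 0.30 DD.
Per 24 h: 4.00 DD/day.
Duration = 114 / 4.00 = 28.500 ≈ 28.5 days.

28.5 days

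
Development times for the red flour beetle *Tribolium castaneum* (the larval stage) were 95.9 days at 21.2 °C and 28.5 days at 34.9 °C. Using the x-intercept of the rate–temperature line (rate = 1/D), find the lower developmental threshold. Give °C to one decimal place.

Equal thermal constants: D₁(T₁ − T_b) = D₂(T₂ − T_b).
95.9·(21.2 − T_b) = 28.5·(34.9 − T_b)
T_b = (95.9·21.2 − 28.5·34.9) / (95.9 − 28.5) = 1038.43 / 67.4 = 15.407 °C ≈ 15.4 °C.

15.4 °C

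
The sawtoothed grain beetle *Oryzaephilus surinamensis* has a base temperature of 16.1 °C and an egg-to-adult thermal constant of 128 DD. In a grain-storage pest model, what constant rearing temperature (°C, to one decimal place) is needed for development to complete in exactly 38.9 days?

Required daily accumulation = 128 / 38.9 = 3.290 DD/day.
T = T_base + 3.290 = 16.1 + 3.290 = 19.390 ≈ 19.4 °C.

19.4 °C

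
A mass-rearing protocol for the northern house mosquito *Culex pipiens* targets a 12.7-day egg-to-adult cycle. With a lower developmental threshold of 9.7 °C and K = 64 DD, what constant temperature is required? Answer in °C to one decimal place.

Required daily accumulation = 64 / 12.7 = 5.039 DD/day.
T = T_base + 5.039 = 9.7 + 5.039 = 14.739 ≈ 14.7 °C.

14.7 °C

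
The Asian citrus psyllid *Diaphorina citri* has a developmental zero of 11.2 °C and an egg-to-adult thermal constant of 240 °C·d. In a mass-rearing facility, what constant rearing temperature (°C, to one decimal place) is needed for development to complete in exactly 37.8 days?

17.5 °C

Required daily accumulation = 240 / 37.8 = 6.349 DD/day.
T = T_base + 6.349 = 11.2 + 6.349 = 17.549 ≈ 17.5 °C.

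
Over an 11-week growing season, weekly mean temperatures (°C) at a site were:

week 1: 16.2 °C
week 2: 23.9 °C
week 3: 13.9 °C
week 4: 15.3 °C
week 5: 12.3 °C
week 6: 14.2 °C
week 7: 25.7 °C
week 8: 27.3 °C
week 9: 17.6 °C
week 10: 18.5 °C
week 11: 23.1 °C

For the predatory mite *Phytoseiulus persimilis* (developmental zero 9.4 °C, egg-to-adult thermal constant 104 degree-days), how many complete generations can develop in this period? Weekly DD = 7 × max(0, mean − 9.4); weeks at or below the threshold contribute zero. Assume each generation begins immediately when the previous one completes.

7 generations

Weekly DD (7 × max(0, T̄ − 9.4)): 47.6, 101.5, 31.5, 41.3, 20.3, 33.6, 114.1, 125.3, 57.4, 63.7, 95.9.
Season total = 732.2 DD.
Complete generations = ⌊732.2 / 104⌋ = 7.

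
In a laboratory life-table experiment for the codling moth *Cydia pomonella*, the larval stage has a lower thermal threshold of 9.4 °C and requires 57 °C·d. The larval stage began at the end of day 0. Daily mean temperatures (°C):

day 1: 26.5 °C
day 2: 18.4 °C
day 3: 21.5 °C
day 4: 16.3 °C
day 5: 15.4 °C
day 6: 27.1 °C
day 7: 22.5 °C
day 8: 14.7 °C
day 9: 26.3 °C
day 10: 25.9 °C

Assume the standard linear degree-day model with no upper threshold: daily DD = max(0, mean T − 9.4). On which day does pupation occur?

Daily DD above 9.4 °C: 17.1, 9.0, 12.1, 6.9, 6.0, 17.7, 13.1, 5.3, 16.9, 16.5.
Cumulative: 17.1, 26.1, 38.2, 45.1, 51.1, 68.8, 81.9, 87.2, 104.1, 120.6.
The total first reaches 57 DD on day 6.

day 6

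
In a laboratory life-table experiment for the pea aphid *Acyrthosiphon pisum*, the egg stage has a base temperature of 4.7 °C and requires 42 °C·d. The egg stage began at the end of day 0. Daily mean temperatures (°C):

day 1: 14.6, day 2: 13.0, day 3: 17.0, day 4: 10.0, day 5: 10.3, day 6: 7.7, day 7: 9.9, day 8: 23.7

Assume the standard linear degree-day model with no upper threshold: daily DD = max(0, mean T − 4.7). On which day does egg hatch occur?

Daily DD above 4.7 °C: 9.9, 8.3, 12.3, 5.3, 5.6, 3.0, 5.2, 19.0.
Cumulative: 9.9, 18.2, 30.5, 35.8, 41.4, 44.4, 49.6, 68.6.
The total first reaches 42 DD on day 6.

day 6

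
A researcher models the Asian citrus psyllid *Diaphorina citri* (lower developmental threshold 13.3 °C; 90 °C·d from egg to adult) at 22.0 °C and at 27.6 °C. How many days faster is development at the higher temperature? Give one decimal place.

4.1 days

At 22.0 °C: 90 / (22.0 − 13.3) = 90 / 8.7 = 10.345 d.
At 27.6 °C: 90 / (27.6 − 13.3) = 90 / 14.3 = 6.294 d.
Difference = |10.345 − 6.294| = 4.051 ≈ 4.1 days.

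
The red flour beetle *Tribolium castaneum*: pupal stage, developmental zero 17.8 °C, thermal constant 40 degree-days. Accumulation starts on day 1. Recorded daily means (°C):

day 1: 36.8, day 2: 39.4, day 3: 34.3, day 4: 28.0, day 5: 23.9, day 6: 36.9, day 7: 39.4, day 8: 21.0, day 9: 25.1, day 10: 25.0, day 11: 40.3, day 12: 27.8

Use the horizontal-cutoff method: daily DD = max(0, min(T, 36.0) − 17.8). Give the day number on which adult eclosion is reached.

Daily DD above 17.8 °C (capped at 18.2): 18.2, 18.2, 16.5, 10.2, 6.1, 18.2, 18.2, 3.2, 7.3, 7.2, 18.2, 10.0.
Cumulative: 18.2, 36.4, 52.9, 63.1, 69.2, 87.4, 105.6, 108.8, 116.1, 123.3, 141.5, 151.5.
The total first reaches 40 DD on day 3.

day 3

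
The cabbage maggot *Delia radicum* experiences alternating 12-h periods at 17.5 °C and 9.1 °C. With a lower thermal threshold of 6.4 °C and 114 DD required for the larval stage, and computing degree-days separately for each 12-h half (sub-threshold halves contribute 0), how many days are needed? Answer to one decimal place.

Day half: max(0, 17.5 − 6.4) × 0.5 = 11.1 × 0.5 = 5.55 DD.
Night half: max(0, 9.1 − 6.4) × 0.5 = 2.7 × 0.5 = 1.35 DD.
Per 24 h: 6.90 DD/day.
Duration = 114 / 6.90 = 16.522 ≈ 16.5 days.

16.5 days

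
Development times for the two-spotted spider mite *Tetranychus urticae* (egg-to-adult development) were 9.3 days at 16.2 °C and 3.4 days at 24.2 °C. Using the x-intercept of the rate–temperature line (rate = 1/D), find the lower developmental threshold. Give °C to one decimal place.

Linear rate model ⇒ the product D·(T − T_b) is constant across temperatures.
9.3·(16.2 − T_b) = 3.4·(24.2 − T_b)
T_b = (9.3·16.2 − 3.4·24.2) / (9.3 − 3.4) = 68.38 / 5.9 = 11.590 °C ≈ 11.6 °C.

11.6 °C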